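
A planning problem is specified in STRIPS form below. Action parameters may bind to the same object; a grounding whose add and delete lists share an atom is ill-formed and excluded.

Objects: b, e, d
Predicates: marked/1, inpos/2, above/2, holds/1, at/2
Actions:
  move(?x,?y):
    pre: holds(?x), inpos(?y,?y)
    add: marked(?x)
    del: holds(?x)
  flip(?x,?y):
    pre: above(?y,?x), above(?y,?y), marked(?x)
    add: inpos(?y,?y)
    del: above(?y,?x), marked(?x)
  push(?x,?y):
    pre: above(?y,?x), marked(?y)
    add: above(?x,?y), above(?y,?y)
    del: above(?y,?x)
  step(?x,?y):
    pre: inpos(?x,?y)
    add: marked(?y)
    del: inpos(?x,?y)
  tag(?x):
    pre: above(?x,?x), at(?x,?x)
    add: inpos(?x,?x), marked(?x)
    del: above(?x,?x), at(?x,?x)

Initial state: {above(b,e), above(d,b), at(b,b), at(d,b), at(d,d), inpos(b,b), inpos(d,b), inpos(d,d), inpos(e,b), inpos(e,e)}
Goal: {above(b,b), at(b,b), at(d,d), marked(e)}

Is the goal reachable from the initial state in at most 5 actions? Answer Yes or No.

1. step(b,b)  →  {above(b,e), above(d,b), at(b,b), at(d,b), at(d,d), inpos(d,b), inpos(d,d), inpos(e,b), inpos(e,e), marked(b)}
2. push(e,b)  →  {above(b,b), above(d,b), above(e,b), at(b,b), at(d,b), at(d,d), inpos(d,b), inpos(d,d), inpos(e,b), inpos(e,e), marked(b)}
3. step(e,e)  →  {above(b,b), above(d,b), above(e,b), at(b,b), at(d,b), at(d,d), inpos(d,b), inpos(d,d), inpos(e,b), marked(b), marked(e)}
optimal plan length = 3; 3 ≤ 5

Yes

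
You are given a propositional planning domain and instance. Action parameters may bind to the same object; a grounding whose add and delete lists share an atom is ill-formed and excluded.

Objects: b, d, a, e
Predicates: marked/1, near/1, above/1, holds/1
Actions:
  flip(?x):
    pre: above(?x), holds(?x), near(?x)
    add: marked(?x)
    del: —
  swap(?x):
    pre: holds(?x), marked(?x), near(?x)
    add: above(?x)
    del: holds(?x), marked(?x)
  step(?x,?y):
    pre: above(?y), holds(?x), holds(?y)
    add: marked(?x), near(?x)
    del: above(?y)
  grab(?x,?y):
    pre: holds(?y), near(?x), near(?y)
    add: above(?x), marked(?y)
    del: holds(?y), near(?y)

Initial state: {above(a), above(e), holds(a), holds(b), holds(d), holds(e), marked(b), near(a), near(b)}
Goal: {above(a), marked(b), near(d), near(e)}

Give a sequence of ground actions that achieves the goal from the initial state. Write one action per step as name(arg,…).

step(d,a); step(e,e); grab(a,b)

1. step(d,a)  →  {above(e), holds(a), holds(b), holds(d), holds(e), marked(b), marked(d), near(a), near(b), near(d)}
2. step(e,e)  →  {holds(a), holds(b), holds(d), holds(e), marked(b), marked(d), marked(e), near(a), near(b), near(d), near(e)}
3. grab(a,b)  →  {above(a), holds(a), holds(d), holds(e), marked(b), marked(d), marked(e), near(a), near(d), near(e)}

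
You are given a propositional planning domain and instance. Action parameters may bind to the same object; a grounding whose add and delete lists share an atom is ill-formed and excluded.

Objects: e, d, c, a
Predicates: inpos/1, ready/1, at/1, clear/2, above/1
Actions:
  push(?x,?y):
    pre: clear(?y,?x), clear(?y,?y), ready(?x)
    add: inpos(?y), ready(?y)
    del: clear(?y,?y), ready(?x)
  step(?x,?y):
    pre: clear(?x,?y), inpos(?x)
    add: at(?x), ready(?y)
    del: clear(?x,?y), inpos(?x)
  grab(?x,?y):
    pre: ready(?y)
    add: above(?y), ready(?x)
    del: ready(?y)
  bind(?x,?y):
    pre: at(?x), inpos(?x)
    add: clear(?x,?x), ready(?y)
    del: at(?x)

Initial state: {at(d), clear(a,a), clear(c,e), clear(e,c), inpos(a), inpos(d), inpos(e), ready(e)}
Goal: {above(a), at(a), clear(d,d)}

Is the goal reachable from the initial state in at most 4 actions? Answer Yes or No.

Yes

1. step(a,a)  →  {at(a), at(d), clear(c,e), clear(e,c), inpos(d), inpos(e), ready(a), ready(e)}
2. grab(e,a)  →  {above(a), at(a), at(d), clear(c,e), clear(e,c), inpos(d), inpos(e), ready(e)}
3. bind(d,e)  →  {above(a), at(a), clear(c,e), clear(d,d), clear(e,c), inpos(d), inpos(e), ready(e)}
optimal plan length = 3; 3 ≤ 4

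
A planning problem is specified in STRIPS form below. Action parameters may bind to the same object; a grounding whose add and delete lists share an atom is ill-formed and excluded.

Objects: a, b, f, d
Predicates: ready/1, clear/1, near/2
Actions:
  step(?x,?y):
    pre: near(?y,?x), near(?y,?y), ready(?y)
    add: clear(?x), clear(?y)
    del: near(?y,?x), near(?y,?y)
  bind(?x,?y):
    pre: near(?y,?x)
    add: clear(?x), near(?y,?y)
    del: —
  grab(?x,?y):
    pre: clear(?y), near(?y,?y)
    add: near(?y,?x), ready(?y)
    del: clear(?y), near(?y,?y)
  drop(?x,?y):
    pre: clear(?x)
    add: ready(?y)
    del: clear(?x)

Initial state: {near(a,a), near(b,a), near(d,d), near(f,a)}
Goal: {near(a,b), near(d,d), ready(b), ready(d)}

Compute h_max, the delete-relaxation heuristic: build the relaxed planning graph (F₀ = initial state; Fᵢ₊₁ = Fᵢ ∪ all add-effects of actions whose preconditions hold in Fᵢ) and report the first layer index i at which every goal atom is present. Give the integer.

2

F0 = init (4 atoms)
F1 = F0 ∪ {clear(a), clear(d), near(b,b), near(f,f)}  (8 atoms)
F2 = F1 ∪ {clear(b), clear(f), near(a,b), near(a,d), near(a,f), near(d,a), near(d,b), near(d,f), ready(a), ready(b), ready(d), ready(f)}  (20 atoms)
goal ⊆ F2  ⇒  h_max = 2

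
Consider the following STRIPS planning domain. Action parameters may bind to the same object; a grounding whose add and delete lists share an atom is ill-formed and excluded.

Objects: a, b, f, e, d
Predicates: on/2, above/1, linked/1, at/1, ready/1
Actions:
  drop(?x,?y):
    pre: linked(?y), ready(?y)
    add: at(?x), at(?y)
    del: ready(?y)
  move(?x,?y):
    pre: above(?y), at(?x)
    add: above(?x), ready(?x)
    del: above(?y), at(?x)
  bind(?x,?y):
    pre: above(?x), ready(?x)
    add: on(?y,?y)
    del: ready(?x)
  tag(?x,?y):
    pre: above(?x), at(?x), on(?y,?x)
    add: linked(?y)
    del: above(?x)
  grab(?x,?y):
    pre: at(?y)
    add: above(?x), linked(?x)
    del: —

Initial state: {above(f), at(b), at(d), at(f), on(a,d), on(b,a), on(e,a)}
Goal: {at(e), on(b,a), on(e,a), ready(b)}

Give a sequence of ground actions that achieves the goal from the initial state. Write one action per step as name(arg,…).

move(b,f); move(f,b); grab(f,d); drop(e,f)

1. move(b,f)  →  {above(b), at(d), at(f), on(a,d), on(b,a), on(e,a), ready(b)}
2. move(f,b)  →  {above(f), at(d), on(a,d), on(b,a), on(e,a), ready(b), ready(f)}
3. grab(f,d)  →  {above(f), at(d), linked(f), on(a,d), on(b,a), on(e,a), ready(b), ready(f)}
4. drop(e,f)  →  {above(f), at(d), at(e), at(f), linked(f), on(a,d), on(b,a), on(e,a), ready(b)}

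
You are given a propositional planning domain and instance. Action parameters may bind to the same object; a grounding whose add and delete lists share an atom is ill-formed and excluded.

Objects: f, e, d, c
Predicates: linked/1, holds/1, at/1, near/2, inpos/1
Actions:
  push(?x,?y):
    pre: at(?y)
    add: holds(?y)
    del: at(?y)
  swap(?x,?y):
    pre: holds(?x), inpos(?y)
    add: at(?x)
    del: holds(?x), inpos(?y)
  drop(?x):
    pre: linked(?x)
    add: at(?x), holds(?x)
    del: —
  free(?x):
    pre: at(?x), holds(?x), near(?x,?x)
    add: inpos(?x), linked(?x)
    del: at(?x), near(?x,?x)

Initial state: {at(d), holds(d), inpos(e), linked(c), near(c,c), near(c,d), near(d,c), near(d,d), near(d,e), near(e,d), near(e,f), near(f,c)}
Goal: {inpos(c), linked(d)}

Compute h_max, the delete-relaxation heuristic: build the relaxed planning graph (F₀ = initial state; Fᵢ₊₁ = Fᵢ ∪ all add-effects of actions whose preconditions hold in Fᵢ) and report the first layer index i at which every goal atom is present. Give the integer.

2

F0 = init (12 atoms)
F1 = F0 ∪ {at(c), holds(c), inpos(d), linked(d)}  (16 atoms)
F2 = F1 ∪ {inpos(c)}  (17 atoms)
goal ⊆ F2  ⇒  h_max = 2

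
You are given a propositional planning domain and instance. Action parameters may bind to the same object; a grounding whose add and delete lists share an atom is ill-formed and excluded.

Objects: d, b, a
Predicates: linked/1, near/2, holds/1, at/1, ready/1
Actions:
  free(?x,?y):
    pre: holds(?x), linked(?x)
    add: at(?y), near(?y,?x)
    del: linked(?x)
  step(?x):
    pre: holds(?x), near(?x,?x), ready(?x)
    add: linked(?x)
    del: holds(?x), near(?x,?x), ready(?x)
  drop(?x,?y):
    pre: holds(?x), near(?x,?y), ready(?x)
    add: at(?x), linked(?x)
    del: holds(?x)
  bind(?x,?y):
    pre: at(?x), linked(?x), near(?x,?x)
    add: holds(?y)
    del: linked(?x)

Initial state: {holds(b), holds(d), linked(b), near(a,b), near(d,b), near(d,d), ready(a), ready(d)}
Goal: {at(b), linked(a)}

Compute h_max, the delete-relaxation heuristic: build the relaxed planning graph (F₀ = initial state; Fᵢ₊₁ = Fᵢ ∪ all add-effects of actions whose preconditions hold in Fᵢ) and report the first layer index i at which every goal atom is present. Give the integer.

3

F0 = init (8 atoms)
F1 = F0 ∪ {at(a), at(b), at(d), linked(d), near(b,b)}  (13 atoms)
F2 = F1 ∪ {holds(a), near(a,d), near(b,d)}  (16 atoms)
F3 = F2 ∪ {linked(a)}  (17 atoms)
goal ⊆ F3  ⇒  h_max = 3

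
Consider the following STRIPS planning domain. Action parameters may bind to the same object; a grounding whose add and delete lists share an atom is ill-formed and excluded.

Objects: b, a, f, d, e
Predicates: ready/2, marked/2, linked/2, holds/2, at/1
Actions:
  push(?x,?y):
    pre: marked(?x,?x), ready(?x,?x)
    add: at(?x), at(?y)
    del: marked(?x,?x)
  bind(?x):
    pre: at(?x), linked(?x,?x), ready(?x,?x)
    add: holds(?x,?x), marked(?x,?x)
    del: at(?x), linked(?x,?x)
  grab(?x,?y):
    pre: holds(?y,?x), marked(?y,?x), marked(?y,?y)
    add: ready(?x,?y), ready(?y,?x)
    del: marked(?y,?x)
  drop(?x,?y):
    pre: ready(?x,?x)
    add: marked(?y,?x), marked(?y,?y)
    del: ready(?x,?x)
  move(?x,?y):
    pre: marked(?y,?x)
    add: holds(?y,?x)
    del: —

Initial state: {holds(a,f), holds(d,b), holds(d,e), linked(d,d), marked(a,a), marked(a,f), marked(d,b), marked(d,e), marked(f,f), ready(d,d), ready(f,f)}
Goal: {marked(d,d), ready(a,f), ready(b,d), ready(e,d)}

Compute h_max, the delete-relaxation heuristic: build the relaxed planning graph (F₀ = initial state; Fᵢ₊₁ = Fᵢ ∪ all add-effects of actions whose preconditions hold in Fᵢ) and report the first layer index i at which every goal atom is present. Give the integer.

2

F0 = init (11 atoms)
F1 = F0 ∪ {at(a), at(b), at(d), at(e), at(f), holds(a,a), holds(f,f), marked(a,d), marked(b,b), marked(b,d), marked(b,f), marked(d,d), marked(d,f), marked(e,d), marked(e,e), marked(e,f), marked(f,d), ready(a,f), ready(f,a)}  (30 atoms)
F2 = F1 ∪ {holds(a,d), holds(b,b), holds(b,d), holds(b,f), holds(d,d), holds(d,f), holds(e,d), holds(e,e), holds(e,f), holds(f,d), ready(a,a), ready(b,d), ready(d,b), ready(d,e), ready(e,d)}  (45 atoms)
goal ⊆ F2  ⇒  h_max = 2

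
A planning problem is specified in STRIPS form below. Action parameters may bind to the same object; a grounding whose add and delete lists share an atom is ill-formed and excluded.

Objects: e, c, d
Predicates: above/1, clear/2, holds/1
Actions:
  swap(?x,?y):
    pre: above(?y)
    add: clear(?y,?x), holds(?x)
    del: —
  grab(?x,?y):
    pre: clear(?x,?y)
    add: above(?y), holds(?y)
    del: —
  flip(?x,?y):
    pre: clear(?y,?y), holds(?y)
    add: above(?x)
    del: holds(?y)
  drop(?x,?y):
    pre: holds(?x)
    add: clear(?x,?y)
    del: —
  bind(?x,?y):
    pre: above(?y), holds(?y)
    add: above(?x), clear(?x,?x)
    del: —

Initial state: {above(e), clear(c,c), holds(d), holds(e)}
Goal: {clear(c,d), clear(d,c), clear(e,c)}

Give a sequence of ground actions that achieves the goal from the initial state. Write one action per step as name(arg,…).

1. swap(c,e)  →  {above(e), clear(c,c), clear(e,c), holds(c), holds(d), holds(e)}
2. drop(c,d)  →  {above(e), clear(c,c), clear(c,d), clear(e,c), holds(c), holds(d), holds(e)}
3. drop(d,c)  →  {above(e), clear(c,c), clear(c,d), clear(d,c), clear(e,c), holds(c), holds(d), holds(e)}

swap(c,e); drop(c,d); drop(d,c)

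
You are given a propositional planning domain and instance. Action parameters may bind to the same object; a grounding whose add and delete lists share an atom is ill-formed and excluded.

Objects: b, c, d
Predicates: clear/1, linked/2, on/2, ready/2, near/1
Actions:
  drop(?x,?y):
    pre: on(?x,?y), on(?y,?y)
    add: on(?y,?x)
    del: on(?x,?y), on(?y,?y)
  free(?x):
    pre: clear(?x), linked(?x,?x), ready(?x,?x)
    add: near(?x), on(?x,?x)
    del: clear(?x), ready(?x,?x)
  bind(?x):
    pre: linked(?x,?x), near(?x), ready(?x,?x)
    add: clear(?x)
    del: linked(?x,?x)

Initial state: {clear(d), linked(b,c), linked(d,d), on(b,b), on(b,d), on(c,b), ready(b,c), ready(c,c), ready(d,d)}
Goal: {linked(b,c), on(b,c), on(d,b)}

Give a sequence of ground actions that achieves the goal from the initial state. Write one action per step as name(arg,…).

1. drop(c,b)  →  {clear(d), linked(b,c), linked(d,d), on(b,c), on(b,d), ready(b,c), ready(c,c), ready(d,d)}
2. free(d)  →  {linked(b,c), linked(d,d), near(d), on(b,c), on(b,d), on(d,d), ready(b,c), ready(c,c)}
3. drop(b,d)  →  {linked(b,c), linked(d,d), near(d), on(b,c), on(d,b), ready(b,c), ready(c,c)}

drop(c,b); free(d); drop(b,d)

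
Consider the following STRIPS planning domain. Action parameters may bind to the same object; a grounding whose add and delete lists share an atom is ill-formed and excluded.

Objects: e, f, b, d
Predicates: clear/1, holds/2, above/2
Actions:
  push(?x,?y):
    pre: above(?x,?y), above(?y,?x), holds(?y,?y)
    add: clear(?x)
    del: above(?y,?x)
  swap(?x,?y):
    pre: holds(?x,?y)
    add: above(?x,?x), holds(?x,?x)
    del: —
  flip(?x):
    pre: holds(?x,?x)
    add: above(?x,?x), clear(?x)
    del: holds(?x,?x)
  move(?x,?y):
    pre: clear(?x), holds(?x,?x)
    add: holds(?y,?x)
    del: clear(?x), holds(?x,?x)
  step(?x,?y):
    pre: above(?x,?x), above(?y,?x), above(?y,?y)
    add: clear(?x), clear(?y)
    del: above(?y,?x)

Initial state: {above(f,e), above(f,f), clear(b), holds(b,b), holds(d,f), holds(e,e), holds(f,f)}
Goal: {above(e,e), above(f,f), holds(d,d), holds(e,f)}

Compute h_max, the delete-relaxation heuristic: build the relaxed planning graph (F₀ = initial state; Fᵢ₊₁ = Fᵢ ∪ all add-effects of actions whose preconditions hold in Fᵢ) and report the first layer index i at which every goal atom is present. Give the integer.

F0 = init (7 atoms)
F1 = F0 ∪ {above(b,b), above(d,d), above(e,e), clear(e), clear(f), holds(d,b), holds(d,d), holds(e,b), holds(f,b)}  (16 atoms)
F2 = F1 ∪ {clear(d), holds(b,e), holds(b,f), holds(d,e), holds(e,f), holds(f,e)}  (22 atoms)
goal ⊆ F2  ⇒  h_max = 2

2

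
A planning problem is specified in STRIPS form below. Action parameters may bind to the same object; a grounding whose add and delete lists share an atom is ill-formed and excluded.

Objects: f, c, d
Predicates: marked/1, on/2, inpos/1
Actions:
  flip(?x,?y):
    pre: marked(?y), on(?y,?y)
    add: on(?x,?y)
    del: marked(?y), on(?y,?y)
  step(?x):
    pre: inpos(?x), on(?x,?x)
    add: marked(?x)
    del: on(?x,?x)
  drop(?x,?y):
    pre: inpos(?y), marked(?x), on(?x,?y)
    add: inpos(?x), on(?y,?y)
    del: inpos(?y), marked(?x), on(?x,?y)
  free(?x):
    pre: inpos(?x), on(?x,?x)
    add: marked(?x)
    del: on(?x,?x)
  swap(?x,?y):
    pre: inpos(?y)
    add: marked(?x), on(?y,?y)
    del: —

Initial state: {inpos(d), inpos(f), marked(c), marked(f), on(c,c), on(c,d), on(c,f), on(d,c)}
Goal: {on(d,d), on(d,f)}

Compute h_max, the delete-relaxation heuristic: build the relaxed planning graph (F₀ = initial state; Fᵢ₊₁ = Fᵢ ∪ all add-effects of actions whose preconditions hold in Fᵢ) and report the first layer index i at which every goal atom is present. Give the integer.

2

F0 = init (8 atoms)
F1 = F0 ∪ {inpos(c), marked(d), on(d,d), on(f,c), on(f,f)}  (13 atoms)
F2 = F1 ∪ {on(d,f), on(f,d)}  (15 atoms)
goal ⊆ F2  ⇒  h_max = 2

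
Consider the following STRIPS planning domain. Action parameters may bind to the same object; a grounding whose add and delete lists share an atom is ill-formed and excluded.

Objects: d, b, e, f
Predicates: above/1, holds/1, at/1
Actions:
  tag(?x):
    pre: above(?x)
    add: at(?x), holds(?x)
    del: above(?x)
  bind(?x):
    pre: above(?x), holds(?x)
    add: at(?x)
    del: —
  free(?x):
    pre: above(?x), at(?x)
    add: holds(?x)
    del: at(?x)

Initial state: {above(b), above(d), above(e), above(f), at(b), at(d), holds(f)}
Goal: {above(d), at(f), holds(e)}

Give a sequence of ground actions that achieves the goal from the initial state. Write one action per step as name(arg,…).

tag(e); tag(f)

1. tag(e)  →  {above(b), above(d), above(f), at(b), at(d), at(e), holds(e), holds(f)}
2. tag(f)  →  {above(b), above(d), at(b), at(d), at(e), at(f), holds(e), holds(f)}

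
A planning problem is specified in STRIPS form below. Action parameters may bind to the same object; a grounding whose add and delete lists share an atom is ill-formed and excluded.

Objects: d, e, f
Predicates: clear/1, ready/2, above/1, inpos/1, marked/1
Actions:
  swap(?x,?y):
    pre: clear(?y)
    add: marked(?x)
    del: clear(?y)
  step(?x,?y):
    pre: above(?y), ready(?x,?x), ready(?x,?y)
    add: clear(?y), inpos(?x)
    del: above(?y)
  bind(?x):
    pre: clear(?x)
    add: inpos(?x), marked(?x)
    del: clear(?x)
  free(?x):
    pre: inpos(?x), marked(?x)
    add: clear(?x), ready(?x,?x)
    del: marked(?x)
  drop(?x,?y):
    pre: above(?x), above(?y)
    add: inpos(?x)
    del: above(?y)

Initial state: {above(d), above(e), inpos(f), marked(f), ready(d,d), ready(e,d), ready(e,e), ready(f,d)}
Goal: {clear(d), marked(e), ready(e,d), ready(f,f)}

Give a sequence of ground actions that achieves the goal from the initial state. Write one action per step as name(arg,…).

step(d,d); free(f); swap(e,f)

1. step(d,d)  →  {above(e), clear(d), inpos(d), inpos(f), marked(f), ready(d,d), ready(e,d), ready(e,e), ready(f,d)}
2. free(f)  →  {above(e), clear(d), clear(f), inpos(d), inpos(f), ready(d,d), ready(e,d), ready(e,e), ready(f,d), ready(f,f)}
3. swap(e,f)  →  {above(e), clear(d), inpos(d), inpos(f), marked(e), ready(d,d), ready(e,d), ready(e,e), ready(f,d), ready(f,f)}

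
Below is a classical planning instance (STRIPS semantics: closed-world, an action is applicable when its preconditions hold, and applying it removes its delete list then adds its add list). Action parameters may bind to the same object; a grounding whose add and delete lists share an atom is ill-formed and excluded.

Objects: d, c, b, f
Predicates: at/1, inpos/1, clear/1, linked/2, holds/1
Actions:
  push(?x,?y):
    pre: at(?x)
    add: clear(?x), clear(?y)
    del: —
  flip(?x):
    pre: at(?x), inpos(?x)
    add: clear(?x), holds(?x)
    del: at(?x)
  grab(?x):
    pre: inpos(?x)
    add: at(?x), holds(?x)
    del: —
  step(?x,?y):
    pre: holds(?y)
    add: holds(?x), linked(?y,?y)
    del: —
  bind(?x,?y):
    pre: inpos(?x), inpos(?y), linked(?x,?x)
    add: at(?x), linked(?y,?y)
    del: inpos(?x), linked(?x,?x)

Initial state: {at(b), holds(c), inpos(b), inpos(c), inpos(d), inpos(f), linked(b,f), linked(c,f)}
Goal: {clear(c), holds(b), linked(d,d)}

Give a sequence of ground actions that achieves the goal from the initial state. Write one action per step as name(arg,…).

1. push(b,c)  →  {at(b), clear(b), clear(c), holds(c), inpos(b), inpos(c), inpos(d), inpos(f), linked(b,f), linked(c,f)}
2. grab(d)  →  {at(b), at(d), clear(b), clear(c), holds(c), holds(d), inpos(b), inpos(c), inpos(d), inpos(f), linked(b,f), linked(c,f)}
3. step(b,d)  →  {at(b), at(d), clear(b), clear(c), holds(b), holds(c), holds(d), inpos(b), inpos(c), inpos(d), inpos(f), linked(b,f), linked(c,f), linked(d,d)}

push(b,c); grab(d); step(b,d)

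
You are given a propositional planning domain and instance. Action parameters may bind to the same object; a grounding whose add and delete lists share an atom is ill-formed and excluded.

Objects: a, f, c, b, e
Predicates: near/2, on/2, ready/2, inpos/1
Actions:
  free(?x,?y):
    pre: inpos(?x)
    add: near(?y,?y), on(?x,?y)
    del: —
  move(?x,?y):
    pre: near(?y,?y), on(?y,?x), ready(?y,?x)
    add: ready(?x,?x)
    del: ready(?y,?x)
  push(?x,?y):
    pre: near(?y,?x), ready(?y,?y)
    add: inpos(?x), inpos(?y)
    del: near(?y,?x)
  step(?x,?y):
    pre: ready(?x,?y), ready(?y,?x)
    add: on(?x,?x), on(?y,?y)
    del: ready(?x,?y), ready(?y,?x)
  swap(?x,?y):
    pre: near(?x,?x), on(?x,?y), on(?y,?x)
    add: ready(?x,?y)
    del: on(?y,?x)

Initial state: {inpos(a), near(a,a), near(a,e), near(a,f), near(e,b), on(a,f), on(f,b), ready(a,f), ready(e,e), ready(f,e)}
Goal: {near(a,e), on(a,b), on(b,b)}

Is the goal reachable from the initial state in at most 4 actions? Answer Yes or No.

1. free(a,b)  →  {inpos(a), near(a,a), near(a,e), near(a,f), near(b,b), near(e,b), on(a,b), on(a,f), on(f,b), ready(a,f), ready(e,e), ready(f,e)}
2. push(b,e)  →  {inpos(a), inpos(b), inpos(e), near(a,a), near(a,e), near(a,f), near(b,b), on(a,b), on(a,f), on(f,b), ready(a,f), ready(e,e), ready(f,e)}
3. free(b,b)  →  {inpos(a), inpos(b), inpos(e), near(a,a), near(a,e), near(a,f), near(b,b), on(a,b), on(a,f), on(b,b), on(f,b), ready(a,f), ready(e,e), ready(f,e)}
optimal plan length = 3; 3 ≤ 4

Yes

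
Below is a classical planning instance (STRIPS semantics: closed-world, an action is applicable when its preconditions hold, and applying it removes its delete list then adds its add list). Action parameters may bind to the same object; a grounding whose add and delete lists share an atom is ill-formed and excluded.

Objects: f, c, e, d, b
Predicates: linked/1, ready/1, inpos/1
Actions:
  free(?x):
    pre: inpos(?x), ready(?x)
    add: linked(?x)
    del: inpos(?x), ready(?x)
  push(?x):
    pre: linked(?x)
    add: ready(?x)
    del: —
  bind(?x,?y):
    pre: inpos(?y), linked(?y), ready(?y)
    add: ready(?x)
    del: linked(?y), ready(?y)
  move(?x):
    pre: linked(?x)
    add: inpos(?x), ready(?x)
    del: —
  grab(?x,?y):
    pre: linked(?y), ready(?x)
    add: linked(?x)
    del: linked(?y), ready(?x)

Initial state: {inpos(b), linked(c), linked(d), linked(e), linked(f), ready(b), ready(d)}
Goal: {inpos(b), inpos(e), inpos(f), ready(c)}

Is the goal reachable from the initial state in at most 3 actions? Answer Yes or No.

Yes

1. push(c)  →  {inpos(b), linked(c), linked(d), linked(e), linked(f), ready(b), ready(c), ready(d)}
2. move(f)  →  {inpos(b), inpos(f), linked(c), linked(d), linked(e), linked(f), ready(b), ready(c), ready(d), ready(f)}
3. move(e)  →  {inpos(b), inpos(e), inpos(f), linked(c), linked(d), linked(e), linked(f), ready(b), ready(c), ready(d), ready(e), ready(f)}
optimal plan length = 3; 3 ≤ 3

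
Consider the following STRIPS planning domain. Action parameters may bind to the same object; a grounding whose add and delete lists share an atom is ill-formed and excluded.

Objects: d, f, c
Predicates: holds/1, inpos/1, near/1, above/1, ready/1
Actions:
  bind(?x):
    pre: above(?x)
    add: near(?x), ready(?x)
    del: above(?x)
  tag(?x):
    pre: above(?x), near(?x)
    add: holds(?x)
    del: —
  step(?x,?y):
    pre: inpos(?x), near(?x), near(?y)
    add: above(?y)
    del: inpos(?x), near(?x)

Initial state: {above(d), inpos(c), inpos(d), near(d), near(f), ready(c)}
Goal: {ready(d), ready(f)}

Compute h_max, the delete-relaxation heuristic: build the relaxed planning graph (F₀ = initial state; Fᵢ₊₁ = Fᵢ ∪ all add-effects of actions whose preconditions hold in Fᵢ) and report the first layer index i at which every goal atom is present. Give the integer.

F0 = init (6 atoms)
F1 = F0 ∪ {above(f), holds(d), ready(d)}  (9 atoms)
F2 = F1 ∪ {holds(f), ready(f)}  (11 atoms)
goal ⊆ F2  ⇒  h_max = 2

2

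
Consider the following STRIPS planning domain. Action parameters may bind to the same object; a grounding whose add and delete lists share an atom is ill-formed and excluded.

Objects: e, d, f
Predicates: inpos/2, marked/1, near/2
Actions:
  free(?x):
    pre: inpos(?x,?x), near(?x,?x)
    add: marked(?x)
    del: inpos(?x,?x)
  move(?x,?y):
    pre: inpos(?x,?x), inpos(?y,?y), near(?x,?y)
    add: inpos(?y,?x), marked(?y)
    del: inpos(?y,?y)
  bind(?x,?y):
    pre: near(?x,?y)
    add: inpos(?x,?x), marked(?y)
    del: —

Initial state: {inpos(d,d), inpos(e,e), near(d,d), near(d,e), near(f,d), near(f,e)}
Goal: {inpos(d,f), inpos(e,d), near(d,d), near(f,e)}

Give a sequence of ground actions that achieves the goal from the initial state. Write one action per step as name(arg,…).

move(d,e); bind(f,e); move(f,d)

1. move(d,e)  →  {inpos(d,d), inpos(e,d), marked(e), near(d,d), near(d,e), near(f,d), near(f,e)}
2. bind(f,e)  →  {inpos(d,d), inpos(e,d), inpos(f,f), marked(e), near(d,d), near(d,e), near(f,d), near(f,e)}
3. move(f,d)  →  {inpos(d,f), inpos(e,d), inpos(f,f), marked(d), marked(e), near(d,d), near(d,e), near(f,d), near(f,e)}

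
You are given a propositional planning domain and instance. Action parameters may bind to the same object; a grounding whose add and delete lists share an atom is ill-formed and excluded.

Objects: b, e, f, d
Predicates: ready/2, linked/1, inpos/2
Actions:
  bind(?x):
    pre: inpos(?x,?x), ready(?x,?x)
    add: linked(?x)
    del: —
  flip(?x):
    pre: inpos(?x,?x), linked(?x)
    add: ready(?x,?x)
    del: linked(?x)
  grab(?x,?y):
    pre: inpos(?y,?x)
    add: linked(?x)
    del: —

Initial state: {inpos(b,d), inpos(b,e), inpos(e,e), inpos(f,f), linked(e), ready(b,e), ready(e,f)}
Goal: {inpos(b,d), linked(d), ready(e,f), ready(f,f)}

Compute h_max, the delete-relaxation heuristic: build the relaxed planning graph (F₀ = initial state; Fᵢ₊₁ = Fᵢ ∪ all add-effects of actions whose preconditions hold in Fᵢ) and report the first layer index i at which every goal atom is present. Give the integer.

2

F0 = init (7 atoms)
F1 = F0 ∪ {linked(d), linked(f), ready(e,e)}  (10 atoms)
F2 = F1 ∪ {ready(f,f)}  (11 atoms)
goal ⊆ F2  ⇒  h_max = 2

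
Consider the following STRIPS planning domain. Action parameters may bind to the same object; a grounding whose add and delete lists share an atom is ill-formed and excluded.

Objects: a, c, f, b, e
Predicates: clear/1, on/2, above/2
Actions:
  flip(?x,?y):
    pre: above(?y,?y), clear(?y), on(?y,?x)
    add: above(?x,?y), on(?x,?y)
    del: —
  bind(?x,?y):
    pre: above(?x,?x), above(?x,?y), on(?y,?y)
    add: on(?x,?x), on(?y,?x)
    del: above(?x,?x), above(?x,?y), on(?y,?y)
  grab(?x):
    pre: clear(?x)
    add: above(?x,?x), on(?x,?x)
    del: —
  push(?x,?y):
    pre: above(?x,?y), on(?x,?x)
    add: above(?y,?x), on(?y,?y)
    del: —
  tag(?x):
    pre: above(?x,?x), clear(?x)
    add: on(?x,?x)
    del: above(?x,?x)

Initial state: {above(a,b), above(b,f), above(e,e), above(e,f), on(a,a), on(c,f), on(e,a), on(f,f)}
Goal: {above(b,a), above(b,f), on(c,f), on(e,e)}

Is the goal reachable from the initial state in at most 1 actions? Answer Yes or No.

No

1. bind(e,f)  →  {above(a,b), above(b,f), on(a,a), on(c,f), on(e,a), on(e,e), on(f,e)}
2. push(a,b)  →  {above(a,b), above(b,a), above(b,f), on(a,a), on(b,b), on(c,f), on(e,a), on(e,e), on(f,e)}
optimal plan length = 2; 2 > 1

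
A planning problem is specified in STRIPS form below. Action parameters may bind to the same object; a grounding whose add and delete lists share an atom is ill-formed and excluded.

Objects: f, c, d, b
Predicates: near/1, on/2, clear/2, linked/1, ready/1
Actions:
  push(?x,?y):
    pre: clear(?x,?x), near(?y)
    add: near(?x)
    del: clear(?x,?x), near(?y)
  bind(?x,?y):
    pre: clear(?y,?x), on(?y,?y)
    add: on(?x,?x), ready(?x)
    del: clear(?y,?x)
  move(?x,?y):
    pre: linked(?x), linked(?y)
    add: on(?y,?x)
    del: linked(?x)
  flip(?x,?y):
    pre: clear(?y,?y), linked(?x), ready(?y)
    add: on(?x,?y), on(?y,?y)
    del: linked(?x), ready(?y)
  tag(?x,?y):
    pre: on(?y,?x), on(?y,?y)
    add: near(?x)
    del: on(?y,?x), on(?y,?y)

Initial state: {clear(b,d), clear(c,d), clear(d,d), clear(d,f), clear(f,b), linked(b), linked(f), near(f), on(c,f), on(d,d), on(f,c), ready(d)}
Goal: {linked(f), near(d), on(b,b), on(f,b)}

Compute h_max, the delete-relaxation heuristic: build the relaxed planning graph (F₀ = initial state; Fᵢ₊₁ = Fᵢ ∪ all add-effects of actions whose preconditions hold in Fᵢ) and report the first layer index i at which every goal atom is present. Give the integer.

1

F0 = init (12 atoms)
F1 = F0 ∪ {near(d), on(b,b), on(b,d), on(b,f), on(f,b), on(f,d), on(f,f), ready(f)}  (20 atoms)
goal ⊆ F1  ⇒  h_max = 1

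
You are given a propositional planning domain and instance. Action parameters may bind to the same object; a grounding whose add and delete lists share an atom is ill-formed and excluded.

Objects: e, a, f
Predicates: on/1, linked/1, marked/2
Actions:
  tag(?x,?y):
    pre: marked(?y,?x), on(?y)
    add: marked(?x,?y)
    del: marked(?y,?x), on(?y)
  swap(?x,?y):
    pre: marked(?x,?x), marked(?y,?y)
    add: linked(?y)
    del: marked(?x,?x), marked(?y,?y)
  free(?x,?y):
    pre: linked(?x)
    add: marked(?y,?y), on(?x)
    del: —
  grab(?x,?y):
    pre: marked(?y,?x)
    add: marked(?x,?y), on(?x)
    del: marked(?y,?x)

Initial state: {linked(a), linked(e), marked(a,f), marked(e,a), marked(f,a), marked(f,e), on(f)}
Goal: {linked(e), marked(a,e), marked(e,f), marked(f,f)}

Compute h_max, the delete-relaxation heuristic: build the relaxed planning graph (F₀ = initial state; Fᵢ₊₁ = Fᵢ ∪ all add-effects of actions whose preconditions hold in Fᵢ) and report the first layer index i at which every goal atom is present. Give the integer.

F0 = init (7 atoms)
F1 = F0 ∪ {marked(a,a), marked(a,e), marked(e,e), marked(e,f), marked(f,f), on(a), on(e)}  (14 atoms)
goal ⊆ F1  ⇒  h_max = 1

1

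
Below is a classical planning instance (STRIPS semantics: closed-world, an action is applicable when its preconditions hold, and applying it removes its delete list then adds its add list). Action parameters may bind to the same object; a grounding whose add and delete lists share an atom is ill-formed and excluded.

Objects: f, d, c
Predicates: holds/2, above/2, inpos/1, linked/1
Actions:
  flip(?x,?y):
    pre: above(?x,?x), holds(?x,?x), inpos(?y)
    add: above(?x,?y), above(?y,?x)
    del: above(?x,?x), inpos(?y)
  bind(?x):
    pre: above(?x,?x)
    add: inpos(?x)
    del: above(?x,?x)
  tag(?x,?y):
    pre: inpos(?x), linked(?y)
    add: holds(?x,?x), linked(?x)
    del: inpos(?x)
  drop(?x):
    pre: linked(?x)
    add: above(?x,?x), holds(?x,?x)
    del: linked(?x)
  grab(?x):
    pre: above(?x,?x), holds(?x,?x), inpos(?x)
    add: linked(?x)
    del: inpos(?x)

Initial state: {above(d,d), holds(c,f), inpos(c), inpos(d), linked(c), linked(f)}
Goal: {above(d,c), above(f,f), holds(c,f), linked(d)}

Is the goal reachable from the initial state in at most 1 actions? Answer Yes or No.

No

1. tag(d,f)  →  {above(d,d), holds(c,f), holds(d,d), inpos(c), linked(c), linked(d), linked(f)}
2. flip(d,c)  →  {above(c,d), above(d,c), holds(c,f), holds(d,d), linked(c), linked(d), linked(f)}
3. drop(f)  →  {above(c,d), above(d,c), above(f,f), holds(c,f), holds(d,d), holds(f,f), linked(c), linked(d)}
optimal plan length = 3; 3 > 1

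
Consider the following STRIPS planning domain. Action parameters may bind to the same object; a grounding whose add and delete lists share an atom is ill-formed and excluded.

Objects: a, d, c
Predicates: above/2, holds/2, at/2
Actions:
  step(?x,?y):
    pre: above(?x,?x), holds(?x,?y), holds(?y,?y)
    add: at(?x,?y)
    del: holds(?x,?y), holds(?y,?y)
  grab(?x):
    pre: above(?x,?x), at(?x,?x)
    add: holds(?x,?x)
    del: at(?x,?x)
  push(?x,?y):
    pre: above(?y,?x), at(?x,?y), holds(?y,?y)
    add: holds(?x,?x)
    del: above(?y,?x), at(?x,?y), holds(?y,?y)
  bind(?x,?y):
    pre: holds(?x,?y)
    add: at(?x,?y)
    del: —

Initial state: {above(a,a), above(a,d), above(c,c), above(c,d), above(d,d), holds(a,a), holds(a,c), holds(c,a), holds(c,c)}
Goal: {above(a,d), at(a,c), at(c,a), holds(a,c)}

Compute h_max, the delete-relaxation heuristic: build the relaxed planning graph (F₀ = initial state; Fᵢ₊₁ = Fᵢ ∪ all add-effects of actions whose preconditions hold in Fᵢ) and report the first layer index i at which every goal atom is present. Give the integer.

1

F0 = init (9 atoms)
F1 = F0 ∪ {at(a,a), at(a,c), at(c,a), at(c,c)}  (13 atoms)
goal ⊆ F1  ⇒  h_max = 1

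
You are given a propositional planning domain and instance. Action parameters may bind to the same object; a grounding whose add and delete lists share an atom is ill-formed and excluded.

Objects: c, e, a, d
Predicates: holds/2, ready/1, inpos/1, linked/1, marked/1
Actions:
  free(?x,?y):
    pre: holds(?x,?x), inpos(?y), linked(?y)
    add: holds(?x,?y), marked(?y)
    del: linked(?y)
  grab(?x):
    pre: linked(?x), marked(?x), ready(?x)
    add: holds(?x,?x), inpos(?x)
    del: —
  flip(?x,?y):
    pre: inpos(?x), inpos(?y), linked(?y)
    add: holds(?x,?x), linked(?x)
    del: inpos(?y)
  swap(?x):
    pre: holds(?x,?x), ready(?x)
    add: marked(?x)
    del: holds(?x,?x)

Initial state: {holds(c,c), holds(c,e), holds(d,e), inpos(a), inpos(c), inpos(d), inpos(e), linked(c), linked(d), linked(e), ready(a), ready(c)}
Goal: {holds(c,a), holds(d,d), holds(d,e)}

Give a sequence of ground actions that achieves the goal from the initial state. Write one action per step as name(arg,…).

1. flip(a,c)  →  {holds(a,a), holds(c,c), holds(c,e), holds(d,e), inpos(a), inpos(d), inpos(e), linked(a), linked(c), linked(d), linked(e), ready(a), ready(c)}
2. free(c,a)  →  {holds(a,a), holds(c,a), holds(c,c), holds(c,e), holds(d,e), inpos(a), inpos(d), inpos(e), linked(c), linked(d), linked(e), marked(a), ready(a), ready(c)}
3. flip(d,e)  →  {holds(a,a), holds(c,a), holds(c,c), holds(c,e), holds(d,d), holds(d,e), inpos(a), inpos(d), linked(c), linked(d), linked(e), marked(a), ready(a), ready(c)}

flip(a,c); free(c,a); flip(d,e)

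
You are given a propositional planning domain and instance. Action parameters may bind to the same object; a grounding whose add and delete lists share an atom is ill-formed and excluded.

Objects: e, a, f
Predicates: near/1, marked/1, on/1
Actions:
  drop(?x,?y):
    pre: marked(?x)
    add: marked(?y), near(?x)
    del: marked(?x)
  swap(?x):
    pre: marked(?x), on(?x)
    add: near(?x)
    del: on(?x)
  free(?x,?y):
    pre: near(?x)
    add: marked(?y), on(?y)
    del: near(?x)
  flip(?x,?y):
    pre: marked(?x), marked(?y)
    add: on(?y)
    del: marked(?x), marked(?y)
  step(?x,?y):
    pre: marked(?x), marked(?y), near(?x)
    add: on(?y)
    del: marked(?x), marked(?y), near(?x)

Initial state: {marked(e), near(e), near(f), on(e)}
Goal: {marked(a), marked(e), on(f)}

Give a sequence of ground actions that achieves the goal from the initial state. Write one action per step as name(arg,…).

1. free(e,a)  →  {marked(a), marked(e), near(f), on(a), on(e)}
2. free(f,f)  →  {marked(a), marked(e), marked(f), on(a), on(e), on(f)}

free(e,a); free(f,f)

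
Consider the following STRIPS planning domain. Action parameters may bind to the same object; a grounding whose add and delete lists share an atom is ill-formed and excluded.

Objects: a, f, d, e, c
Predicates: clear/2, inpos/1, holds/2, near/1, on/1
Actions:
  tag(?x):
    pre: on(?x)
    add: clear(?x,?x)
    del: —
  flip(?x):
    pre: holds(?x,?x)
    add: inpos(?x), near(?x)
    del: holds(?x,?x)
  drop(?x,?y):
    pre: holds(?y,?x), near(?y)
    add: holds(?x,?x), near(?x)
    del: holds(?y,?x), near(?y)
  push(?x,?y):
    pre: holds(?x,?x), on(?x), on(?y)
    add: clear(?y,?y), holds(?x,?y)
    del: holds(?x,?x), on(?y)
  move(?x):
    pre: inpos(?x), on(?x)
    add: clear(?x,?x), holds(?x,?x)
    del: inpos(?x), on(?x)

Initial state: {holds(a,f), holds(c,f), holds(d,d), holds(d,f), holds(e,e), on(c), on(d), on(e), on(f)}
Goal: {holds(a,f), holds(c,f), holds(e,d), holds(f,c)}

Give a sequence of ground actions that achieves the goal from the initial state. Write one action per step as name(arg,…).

flip(d); drop(f,d); push(f,c); push(e,d)

1. flip(d)  →  {holds(a,f), holds(c,f), holds(d,f), holds(e,e), inpos(d), near(d), on(c), on(d), on(e), on(f)}
2. drop(f,d)  →  {holds(a,f), holds(c,f), holds(e,e), holds(f,f), inpos(d), near(f), on(c), on(d), on(e), on(f)}
3. push(f,c)  →  {clear(c,c), holds(a,f), holds(c,f), holds(e,e), holds(f,c), inpos(d), near(f), on(d), on(e), on(f)}
4. push(e,d)  →  {clear(c,c), clear(d,d), holds(a,f), holds(c,f), holds(e,d), holds(f,c), inpos(d), near(f), on(e), on(f)}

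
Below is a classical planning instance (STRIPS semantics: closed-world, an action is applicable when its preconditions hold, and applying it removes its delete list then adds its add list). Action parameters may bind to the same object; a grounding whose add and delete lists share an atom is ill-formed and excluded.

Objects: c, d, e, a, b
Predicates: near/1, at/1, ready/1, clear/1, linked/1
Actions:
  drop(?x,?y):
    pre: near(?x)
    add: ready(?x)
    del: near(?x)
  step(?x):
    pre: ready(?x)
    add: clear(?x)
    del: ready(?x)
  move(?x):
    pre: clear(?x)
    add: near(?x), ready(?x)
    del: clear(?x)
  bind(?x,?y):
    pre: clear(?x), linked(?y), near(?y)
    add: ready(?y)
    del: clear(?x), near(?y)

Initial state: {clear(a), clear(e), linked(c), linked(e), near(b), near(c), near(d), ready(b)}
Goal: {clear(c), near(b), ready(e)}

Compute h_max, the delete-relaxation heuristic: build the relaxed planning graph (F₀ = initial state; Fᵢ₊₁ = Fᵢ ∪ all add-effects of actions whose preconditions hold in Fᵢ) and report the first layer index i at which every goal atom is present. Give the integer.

F0 = init (8 atoms)
F1 = F0 ∪ {clear(b), near(a), near(e), ready(a), ready(c), ready(d), ready(e)}  (15 atoms)
F2 = F1 ∪ {clear(c), clear(d)}  (17 atoms)
goal ⊆ F2  ⇒  h_max = 2

2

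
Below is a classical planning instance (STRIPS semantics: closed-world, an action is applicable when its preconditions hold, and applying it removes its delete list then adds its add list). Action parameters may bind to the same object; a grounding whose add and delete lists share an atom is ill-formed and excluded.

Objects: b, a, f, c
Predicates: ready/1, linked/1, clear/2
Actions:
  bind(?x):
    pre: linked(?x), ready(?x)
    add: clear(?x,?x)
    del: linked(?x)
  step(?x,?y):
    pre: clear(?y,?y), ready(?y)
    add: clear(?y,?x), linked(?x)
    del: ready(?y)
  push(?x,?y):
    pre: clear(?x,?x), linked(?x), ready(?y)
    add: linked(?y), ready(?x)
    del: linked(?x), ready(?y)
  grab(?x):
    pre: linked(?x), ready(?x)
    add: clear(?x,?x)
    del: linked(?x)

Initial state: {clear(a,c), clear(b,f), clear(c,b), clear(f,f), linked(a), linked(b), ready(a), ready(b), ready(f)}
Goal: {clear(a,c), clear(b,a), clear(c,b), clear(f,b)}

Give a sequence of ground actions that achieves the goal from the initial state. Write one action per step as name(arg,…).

bind(b); step(b,f); step(a,b)

1. bind(b)  →  {clear(a,c), clear(b,b), clear(b,f), clear(c,b), clear(f,f), linked(a), ready(a), ready(b), ready(f)}
2. step(b,f)  →  {clear(a,c), clear(b,b), clear(b,f), clear(c,b), clear(f,b), clear(f,f), linked(a), linked(b), ready(a), ready(b)}
3. step(a,b)  →  {clear(a,c), clear(b,a), clear(b,b), clear(b,f), clear(c,b), clear(f,b), clear(f,f), linked(a), linked(b), ready(a)}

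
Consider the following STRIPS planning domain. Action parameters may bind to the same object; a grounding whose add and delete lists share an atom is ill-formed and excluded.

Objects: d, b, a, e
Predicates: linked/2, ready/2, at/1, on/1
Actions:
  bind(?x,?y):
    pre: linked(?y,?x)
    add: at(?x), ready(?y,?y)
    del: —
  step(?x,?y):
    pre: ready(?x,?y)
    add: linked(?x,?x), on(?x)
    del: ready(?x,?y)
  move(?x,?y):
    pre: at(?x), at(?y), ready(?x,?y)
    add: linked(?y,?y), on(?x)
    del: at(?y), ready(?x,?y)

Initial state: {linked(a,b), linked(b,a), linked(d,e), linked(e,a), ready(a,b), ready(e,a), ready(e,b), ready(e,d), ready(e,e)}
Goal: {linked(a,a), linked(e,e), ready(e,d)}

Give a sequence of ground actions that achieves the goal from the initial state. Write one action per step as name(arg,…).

1. step(a,b)  →  {linked(a,a), linked(a,b), linked(b,a), linked(d,e), linked(e,a), on(a), ready(e,a), ready(e,b), ready(e,d), ready(e,e)}
2. step(e,b)  →  {linked(a,a), linked(a,b), linked(b,a), linked(d,e), linked(e,a), linked(e,e), on(a), on(e), ready(e,a), ready(e,d), ready(e,e)}

step(a,b); step(e,b)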